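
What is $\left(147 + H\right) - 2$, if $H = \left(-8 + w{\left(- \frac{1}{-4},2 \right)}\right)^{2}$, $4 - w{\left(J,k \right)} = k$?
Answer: $181$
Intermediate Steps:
$w{\left(J,k \right)} = 4 - k$
$H = 36$ ($H = \left(-8 + \left(4 - 2\right)\right)^{2} = \left(-8 + 2\right)^{2} = \left(-6\right)^{2} = 36$)
$\left(147 + H\right) - 2 = \left(147 + 36\right) - 2 = 183 - 2 = 181$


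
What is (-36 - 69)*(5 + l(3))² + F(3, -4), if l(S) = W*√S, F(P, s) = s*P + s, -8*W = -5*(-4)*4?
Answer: -34141 + 10500*√3 ≈ -15954.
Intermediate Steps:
W = -10 (W = -(-5*(-4))*4/8 = -5*4/2 = -⅛*80 = -10)
F(P, s) = s + P*s (F(P, s) = P*s + s = s + P*s)
l(S) = -10*√S
(-36 - 69)*(5 + l(3))² + F(3, -4) = (-36 - 69)*(5 - 10*√3)² - 4*(1 + 3) = -105*(5 - 10*√3)² - 4*4 = -105*(5 - 10*√3)² - 16 = -16 - 105*(5 - 10*√3)²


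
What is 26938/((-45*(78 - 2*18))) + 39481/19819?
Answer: -229632566/18728955 ≈ -12.261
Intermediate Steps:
26938/((-45*(78 - 2*18))) + 39481/19819 = 26938/((-45*(78 - 36))) + 39481*(1/19819) = 26938/((-45*42)) + 39481/19819 = 26938/(-1890) + 39481/19819 = 26938*(-1/1890) + 39481/19819 = -13469/945 + 39481/19819 = -229632566/18728955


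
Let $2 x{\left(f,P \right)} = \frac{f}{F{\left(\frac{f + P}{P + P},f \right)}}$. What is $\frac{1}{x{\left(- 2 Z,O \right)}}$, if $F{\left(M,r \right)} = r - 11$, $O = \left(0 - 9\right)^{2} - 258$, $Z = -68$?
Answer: $\frac{125}{68} \approx 1.8382$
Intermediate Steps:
$O = -177$ ($O = \left(-9\right)^{2} - 258 = 81 - 258 = -177$)
$F{\left(M,r \right)} = -11 + r$
$x{\left(f,P \right)} = \frac{f}{2 \left(-11 + f\right)}$ ($x{\left(f,P \right)} = \frac{f \frac{1}{-11 + f}}{2} = \frac{f}{2 \left(-11 + f\right)}$)
$\frac{1}{x{\left(- 2 Z,O \right)}} = \frac{1}{\frac{1}{2} \left(\left(-2\right) \left(-68\right)\right) \frac{1}{-11 - -136}} = \frac{1}{\frac{1}{2} \cdot 136 \frac{1}{-11 + 136}} = \frac{1}{\frac{1}{2} \cdot 136 \cdot \frac{1}{125}} = \frac{1}{\frac{68}{125}} = \frac{125}{68}$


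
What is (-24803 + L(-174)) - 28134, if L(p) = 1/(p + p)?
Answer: -18422077/348 ≈ -52937.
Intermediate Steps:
L(p) = 1/(2*p)
(-24803 + L(-174)) - 28134 = (-24803 + (½)/(-174)) - 28134 = (-24803 + (½)*(-1/174)) - 28134 = (-24803 - 1/348) - 28134 = -8631445/348 - 28134 = -18422077/348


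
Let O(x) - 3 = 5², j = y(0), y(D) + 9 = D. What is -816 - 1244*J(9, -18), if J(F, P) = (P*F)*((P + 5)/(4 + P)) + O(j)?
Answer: 1060396/7 ≈ 1.5149e+5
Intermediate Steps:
y(D) = -9 + D
j = -9 (j = -9 + 0 = -9)
O(x) = 28 (O(x) = 3 + 5² = 3 + 25 = 28)
J(F, P) = 28 + F*P*(5 + P)/(4 + P) (J(F, P) = (P*F)*((P + 5)/(4 + P)) + 28 = (F*P)*((5 + P)/(4 + P)) + 28 = F*P*(5 + P)/(4 + P) + 28 = 28 + F*P*(5 + P)/(4 + P))
-816 - 1244*J(9, -18) = -816 - 1244*(112 + 28*(-18) + 9*(-18)² + 5*9*(-18))/(4 - 18) = -816 - 1244*(112 - 504 + 9*324 - 810)/(-14) = -816 - (-622)*(112 - 504 + 2916 - 810)/7 = -816 - (-622)*1714/7 = -816 - 1244*(-857/7) = -816 + 1066108/7 = 1060396/7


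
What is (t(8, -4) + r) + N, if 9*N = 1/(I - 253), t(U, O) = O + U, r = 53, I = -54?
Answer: 157490/2763 ≈ 57.000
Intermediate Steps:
N = -1/2763 (N = 1/(9*(-54 - 253)) = (⅑)/(-307) = (⅑)*(-1/307) = -1/2763 ≈ -0.00036193)
(t(8, -4) + r) + N = ((-4 + 8) + 53) - 1/2763 = (4 + 53) - 1/2763 = 57 - 1/2763 = 157490/2763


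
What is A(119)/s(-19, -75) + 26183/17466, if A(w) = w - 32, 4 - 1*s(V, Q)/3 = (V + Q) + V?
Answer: 1189975/681174 ≈ 1.7469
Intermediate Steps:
s(V, Q) = 12 - 6*V - 3*Q (s(V, Q) = 12 - 3*((V + Q) + V) = 12 - 3*((Q + V) + V) = 12 - 3*(Q + 2*V) = 12 + (-6*V - 3*Q) = 12 - 6*V - 3*Q)
A(w) = -32 + w
A(119)/s(-19, -75) + 26183/17466 = (-32 + 119)/(12 - 6*(-19) - 3*(-75)) + 26183/17466 = 87/(12 + 114 + 225) + 26183*(1/17466) = 87/351 + 26183/17466 = 87*(1/351) + 26183/17466 = 29/117 + 26183/17466 = 1189975/681174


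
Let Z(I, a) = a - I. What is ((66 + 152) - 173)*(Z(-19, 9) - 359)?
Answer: -14895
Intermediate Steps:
((66 + 152) - 173)*(Z(-19, 9) - 359) = ((66 + 152) - 173)*((9 - 1*(-19)) - 359) = (218 - 173)*((9 + 19) - 359) = 45*(28 - 359) = 45*(-331) = -14895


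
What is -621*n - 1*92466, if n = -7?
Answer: -88119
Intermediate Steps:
-621*n - 1*92466 = -621*(-7) - 1*92466 = 4347 - 92466 = -88119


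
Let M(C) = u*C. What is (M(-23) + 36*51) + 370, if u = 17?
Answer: 1815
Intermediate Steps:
M(C) = 17*C
(M(-23) + 36*51) + 370 = (17*(-23) + 36*51) + 370 = (-391 + 1836) + 370 = 1445 + 370 = 1815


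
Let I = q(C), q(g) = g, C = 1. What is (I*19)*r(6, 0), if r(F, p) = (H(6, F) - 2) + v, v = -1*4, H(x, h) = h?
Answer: 0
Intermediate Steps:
I = 1
v = -4
r(F, p) = -6 + F (r(F, p) = (F - 2) - 4 = (-2 + F) - 4 = -6 + F)
(I*19)*r(6, 0) = (1*19)*(-6 + 6) = 19*0 = 0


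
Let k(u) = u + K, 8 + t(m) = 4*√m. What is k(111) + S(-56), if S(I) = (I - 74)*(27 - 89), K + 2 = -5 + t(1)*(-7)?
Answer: 8192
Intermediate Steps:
t(m) = -8 + 4*√m
K = 21 (K = -2 + (-5 + (-8 + 4*√1)*(-7)) = -2 + (-5 + (-8 + 4*1)*(-7)) = -2 + (-5 + (-8 + 4)*(-7)) = -2 + (-5 - 4*(-7)) = -2 + (-5 + 28) = -2 + 23 = 21)
S(I) = 4588 - 62*I (S(I) = (-74 + I)*(-62) = 4588 - 62*I)
k(u) = 21 + u (k(u) = u + 21 = 21 + u)
k(111) + S(-56) = (21 + 111) + (4588 - 62*(-56)) = 132 + (4588 + 3472) = 132 + 8060 = 8192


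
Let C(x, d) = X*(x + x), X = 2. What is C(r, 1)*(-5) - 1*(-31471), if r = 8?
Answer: 31311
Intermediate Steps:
C(x, d) = 4*x (C(x, d) = 2*(x + x) = 2*(2*x) = 4*x)
C(r, 1)*(-5) - 1*(-31471) = (4*8)*(-5) - 1*(-31471) = 32*(-5) + 31471 = -160 + 31471 = 31311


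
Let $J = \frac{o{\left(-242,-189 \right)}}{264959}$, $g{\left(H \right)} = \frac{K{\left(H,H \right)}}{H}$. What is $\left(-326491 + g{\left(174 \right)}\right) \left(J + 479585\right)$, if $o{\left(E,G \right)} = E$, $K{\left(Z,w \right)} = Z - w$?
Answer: $- \frac{41487329485628543}{264959} \approx -1.5658 \cdot 10^{11}$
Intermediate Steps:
$g{\left(H \right)} = 0$ ($g{\left(H \right)} = \frac{H - H}{H} = \frac{0}{H} = 0$)
$J = - \frac{242}{264959} \approx -0.00091335$
$\left(-326491 + g{\left(174 \right)}\right) \left(J + 479585\right) = \left(-326491 + 0\right) \left(- \frac{242}{264959} + 479585\right) = \left(-326491\right) \frac{127070361773}{264959} = - \frac{41487329485628543}{264959}$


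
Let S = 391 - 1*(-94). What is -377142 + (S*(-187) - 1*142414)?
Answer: -610251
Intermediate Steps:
S = 485 (S = 391 + 94 = 485)
-377142 + (S*(-187) - 1*142414) = -377142 + (485*(-187) - 1*142414) = -377142 + (-90695 - 142414) = -377142 - 233109 = -610251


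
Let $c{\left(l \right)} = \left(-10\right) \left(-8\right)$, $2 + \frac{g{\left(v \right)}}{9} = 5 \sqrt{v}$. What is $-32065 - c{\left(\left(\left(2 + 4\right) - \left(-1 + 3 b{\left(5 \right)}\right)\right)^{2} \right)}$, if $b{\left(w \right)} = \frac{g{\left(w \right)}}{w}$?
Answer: $-32145$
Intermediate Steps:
$g{\left(v \right)} = -18 + 45 \sqrt{v}$ ($g{\left(v \right)} = -18 + 9 \cdot 5 \sqrt{v} = -18 + 45 \sqrt{v}$)
$b{\left(w \right)} = \frac{-18 + 45 \sqrt{w}}{w}$
$c{\left(l \right)} = 80$
$-32065 - c{\left(\left(\left(2 + 4\right) - \left(-1 + 3 b{\left(5 \right)}\right)\right)^{2} \right)} = -32065 - 80 = -32145$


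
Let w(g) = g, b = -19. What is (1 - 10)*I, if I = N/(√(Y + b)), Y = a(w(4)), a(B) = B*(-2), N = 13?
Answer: 13*I*√3 ≈ 22.517*I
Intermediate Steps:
a(B) = -2*B
Y = -8 (Y = -2*4 = -8)
I = -13*I*√3/9 (I = 13/(√(-8 - 19)) = 13/(√(-27)) = 13/((3*I*√3)) = 13*(-I*√3/9) = -13*I*√3/9 ≈ -2.5019*I)
(1 - 10)*I = (1 - 10)*(-13*I*√3/9) = -(-13)*I*√3 = 13*I*√3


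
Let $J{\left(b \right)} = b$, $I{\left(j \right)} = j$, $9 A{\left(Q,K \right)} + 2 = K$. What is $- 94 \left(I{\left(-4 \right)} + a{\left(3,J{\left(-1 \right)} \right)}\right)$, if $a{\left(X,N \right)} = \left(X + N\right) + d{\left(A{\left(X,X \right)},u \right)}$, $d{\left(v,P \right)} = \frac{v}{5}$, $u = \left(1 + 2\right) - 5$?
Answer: $\frac{8366}{45} \approx 185.91$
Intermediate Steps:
$A{\left(Q,K \right)} = - \frac{2}{9} + \frac{K}{9}$
$u = -2$ ($u = 3 - 5 = -2$)
$d{\left(v,P \right)} = \frac{v}{5}$ ($d{\left(v,P \right)} = v \frac{1}{5} = \frac{v}{5}$)
$a{\left(X,N \right)} = - \frac{2}{45} + N + \frac{46 X}{45}$ ($a{\left(X,N \right)} = \left(X + N\right) + \frac{- \frac{2}{9} + \frac{X}{9}}{5} = \left(N + X\right) + \left(- \frac{2}{45} + \frac{X}{45}\right) = - \frac{2}{45} + N + \frac{46 X}{45}$)
$- 94 \left(I{\left(-4 \right)} + a{\left(3,J{\left(-1 \right)} \right)}\right) = - 94 \left(-4 - - \frac{91}{45}\right) = - 94 \left(-4 + \frac{91}{45}\right) = \left(-94\right) \left(- \frac{89}{45}\right) = \frac{8366}{45}$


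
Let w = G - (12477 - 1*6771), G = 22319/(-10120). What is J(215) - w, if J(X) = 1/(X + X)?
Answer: 225816699/39560 ≈ 5708.2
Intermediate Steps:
J(X) = 1/(2*X)
G = -2029/920 (G = 22319*(-1/10120) = -2029/920 ≈ -2.2054)
w = -5251549/920 (w = -2029/920 - (12477 - 1*6771) = -2029/920 - (12477 - 6771) = -2029/920 - 1*5706 = -2029/920 - 5706 = -5251549/920 ≈ -5708.2)
J(215) - w = (½)/215 - 1*(-5251549/920) = (½)*(1/215) + 5251549/920 = 1/430 + 5251549/920 = 225816699/39560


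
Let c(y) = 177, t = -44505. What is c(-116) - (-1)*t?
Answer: -44328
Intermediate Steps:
c(-116) - (-1)*t = 177 - (-1)*(-44505) = 177 - 1*44505 = 177 - 44505 = -44328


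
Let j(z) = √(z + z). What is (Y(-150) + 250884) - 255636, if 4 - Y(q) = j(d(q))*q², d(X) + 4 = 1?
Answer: -4748 - 22500*I*√6 ≈ -4748.0 - 55114.0*I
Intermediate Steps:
d(X) = -3 (d(X) = -4 + 1 = -3)
j(z) = √2*√z (j(z) = √(2*z) = √2*√z)
Y(q) = 4 - I*√6*q² (Y(q) = 4 - √2*√(-3)*q² = 4 - √2*(I*√3)*q² = 4 - I*√6*q²)
(Y(-150) + 250884) - 255636 = ((4 - 1*I*√6*(-150)²) + 250884) - 255636 = ((4 - 1*I*√6*22500) + 250884) - 255636 = ((4 - 22500*I*√6) + 250884) - 255636 = (250888 - 22500*I*√6) - 255636 = -4748 - 22500*I*√6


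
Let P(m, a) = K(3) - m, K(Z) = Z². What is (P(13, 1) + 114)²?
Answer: 12100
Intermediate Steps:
P(m, a) = 9 - m (P(m, a) = 3² - m = 9 - m)
(P(13, 1) + 114)² = ((9 - 1*13) + 114)² = ((9 - 13) + 114)² = (-4 + 114)² = 110² = 12100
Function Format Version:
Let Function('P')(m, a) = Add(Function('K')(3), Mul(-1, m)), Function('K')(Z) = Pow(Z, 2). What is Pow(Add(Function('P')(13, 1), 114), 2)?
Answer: 12100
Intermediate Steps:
Function('P')(m, a) = Add(9, Mul(-1, m)) (Function('P')(m, a) = Add(Pow(3, 2), Mul(-1, m)) = Add(9, Mul(-1, m)))
Pow(Add(Function('P')(13, 1), 114), 2) = Pow(Add(Add(9, Mul(-1, 13)), 114), 2) = Pow(Add(Add(9, -13), 114), 2) = Pow(Add(-4, 114), 2) = Pow(110, 2) = 12100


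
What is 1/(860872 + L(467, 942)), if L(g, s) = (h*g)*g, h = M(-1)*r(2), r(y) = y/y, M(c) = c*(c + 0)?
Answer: 1/1078961 ≈ 9.2682e-7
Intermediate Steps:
M(c) = c² (M(c) = c*c = c²)
r(y) = 1
h = 1 (h = (-1)²*1 = 1*1 = 1)
L(g, s) = g² (L(g, s) = (1*g)*g = g*g = g²)
1/(860872 + L(467, 942)) = 1/(860872 + 467²) = 1/(860872 + 218089) = 1/1078961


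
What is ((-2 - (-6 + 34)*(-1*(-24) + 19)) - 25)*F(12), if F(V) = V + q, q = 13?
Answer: -30775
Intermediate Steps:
F(V) = 13 + V (F(V) = V + 13 = 13 + V)
((-2 - (-6 + 34)*(-1*(-24) + 19)) - 25)*F(12) = ((-2 - (-6 + 34)*(-1*(-24) + 19)) - 25)*(13 + 12) = ((-2 - 28*(24 + 19)) - 25)*25 = ((-2 - 28*43) - 25)*25 = ((-2 - 1*1204) - 25)*25 = ((-2 - 1204) - 25)*25 = (-1206 - 25)*25 = -1231*25 = -30775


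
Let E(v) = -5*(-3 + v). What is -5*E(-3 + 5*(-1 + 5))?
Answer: 350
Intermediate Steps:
E(v) = 15 - 5*v
-5*E(-3 + 5*(-1 + 5)) = -5*(15 - 5*(-3 + 5*(-1 + 5))) = -5*(15 - 5*(-3 + 5*4)) = -5*(15 - 5*(-3 + 20)) = -5*(15 - 5*17) = -5*(15 - 85) = -5*(-70) = 350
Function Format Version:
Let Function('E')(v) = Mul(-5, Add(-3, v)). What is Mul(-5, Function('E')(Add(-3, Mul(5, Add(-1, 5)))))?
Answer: 350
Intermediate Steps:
Function('E')(v) = Add(15, Mul(-5, v))
Mul(-5, Function('E')(Add(-3, Mul(5, Add(-1, 5))))) = Mul(-5, Add(15, Mul(-5, Add(-3, Mul(5, Add(-1, 5)))))) = Mul(-5, Add(15, Mul(-5, Add(-3, Mul(5, 4))))) = Mul(-5, Add(15, Mul(-5, Add(-3, 20)))) = Mul(-5, Add(15, Mul(-5, 17))) = Mul(-5, Add(15, -85)) = Mul(-5, -70) = 350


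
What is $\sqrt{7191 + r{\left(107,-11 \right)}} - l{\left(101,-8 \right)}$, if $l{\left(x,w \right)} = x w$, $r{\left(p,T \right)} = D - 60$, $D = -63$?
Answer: $808 + 2 \sqrt{1767} \approx 892.07$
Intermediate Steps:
$r{\left(p,T \right)} = -123$ ($r{\left(p,T \right)} = -63 - 60 = -123$)
$l{\left(x,w \right)} = w x$
$\sqrt{7191 + r{\left(107,-11 \right)}} - l{\left(101,-8 \right)} = \sqrt{7191 - 123} - \left(-8\right) 101 = \sqrt{7068} - -808 = 2 \sqrt{1767} + 808 = 808 + 2 \sqrt{1767}$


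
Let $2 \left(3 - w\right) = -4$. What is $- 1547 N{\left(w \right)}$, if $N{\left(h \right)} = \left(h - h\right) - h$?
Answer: $7735$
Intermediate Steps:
$w = 5$ ($w = 3 - -2 = 3 + 2 = 5$)
$N{\left(h \right)} = - h$ ($N{\left(h \right)} = 0 - h = - h$)
$- 1547 N{\left(w \right)} = - 1547 \left(\left(-1\right) 5\right) = \left(-1547\right) \left(-5\right) = 7735$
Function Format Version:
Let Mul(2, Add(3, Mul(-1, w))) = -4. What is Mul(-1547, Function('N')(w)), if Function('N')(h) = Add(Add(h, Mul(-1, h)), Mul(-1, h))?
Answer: 7735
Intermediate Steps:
w = 5 (w = Add(3, Mul(Rational(-1, 2), -4)) = Add(3, 2) = 5)
Function('N')(h) = Mul(-1, h) (Function('N')(h) = Add(0, Mul(-1, h)) = Mul(-1, h))
Mul(-1547, Function('N')(w)) = Mul(-1547, Mul(-1, 5)) = Mul(-1547, -5) = 7735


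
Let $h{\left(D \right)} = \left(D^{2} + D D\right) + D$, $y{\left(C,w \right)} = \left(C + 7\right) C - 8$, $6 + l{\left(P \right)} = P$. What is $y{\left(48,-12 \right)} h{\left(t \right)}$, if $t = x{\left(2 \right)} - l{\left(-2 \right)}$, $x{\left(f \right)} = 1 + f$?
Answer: $665896$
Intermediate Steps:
$l{\left(P \right)} = -6 + P$
$t = 11$ ($t = \left(1 + 2\right) - \left(-6 - 2\right) = 3 - -8 = 3 + 8 = 11$)
$y{\left(C,w \right)} = -8 + C \left(7 + C\right)$ ($y{\left(C,w \right)} = \left(7 + C\right) C - 8 = C \left(7 + C\right) - 8 = -8 + C \left(7 + C\right)$)
$h{\left(D \right)} = D + 2 D^{2}$ ($h{\left(D \right)} = \left(D^{2} + D^{2}\right) + D = 2 D^{2} + D = D + 2 D^{2}$)
$y{\left(48,-12 \right)} h{\left(t \right)} = \left(-8 + 48^{2} + 7 \cdot 48\right) 11 \left(1 + 2 \cdot 11\right) = \left(-8 + 2304 + 336\right) 11 \left(1 + 22\right) = 2632 \cdot 11 \cdot 23 = 2632 \cdot 253 = 665896$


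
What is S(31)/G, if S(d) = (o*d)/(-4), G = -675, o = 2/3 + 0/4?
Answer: 31/4050 ≈ 0.0076543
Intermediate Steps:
o = 2/3 (o = 2*(1/3) + 0*(1/4) = 2/3 + 0 = 2/3 ≈ 0.66667)
S(d) = -d/6 (S(d) = (2*d/3)/(-4) = (2*d/3)*(-1/4) = -d/6)
S(31)/G = -1/6*31/(-675) = -31/6*(-1/675) = 31/4050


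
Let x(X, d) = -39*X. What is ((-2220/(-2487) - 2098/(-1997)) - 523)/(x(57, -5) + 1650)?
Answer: 287538759/316202983 ≈ 0.90935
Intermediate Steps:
((-2220/(-2487) - 2098/(-1997)) - 523)/(x(57, -5) + 1650) = ((-2220/(-2487) - 2098/(-1997)) - 523)/(-39*57 + 1650) = ((-2220*(-1/2487) - 2098*(-1/1997)) - 523)/(-2223 + 1650) = ((740/829 + 2098/1997) - 523)/(-573) = (3217022/1655513 - 523)*(-1/573) = -862616277/1655513*(-1/573) = 287538759/316202983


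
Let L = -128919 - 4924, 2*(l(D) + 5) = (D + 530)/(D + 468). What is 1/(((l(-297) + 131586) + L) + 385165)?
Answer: 342/130953059 ≈ 2.6116e-6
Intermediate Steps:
l(D) = -5 + (530 + D)/(2*(468 + D)) (l(D) = -5 + ((D + 530)/(D + 468))/2 = -5 + ((530 + D)/(468 + D))/2 = -5 + (530 + D)/(2*(468 + D)))
L = -133843
1/(((l(-297) + 131586) + L) + 385165) = 1/((((-4150 - 9*(-297))/(2*(468 - 297)) + 131586) - 133843) + 385165) = 1/((((1/2)*(-4150 + 2673)/171 + 131586) - 133843) + 385165) = 1/((((1/2)*(1/171)*(-1477) + 131586) - 133843) + 385165) = 1/(((-1477/342 + 131586) - 133843) + 385165) = 1/((45000935/342 - 133843) + 385165) = 1/(-773371/342 + 385165) = 1/(130953059/342) = 342/130953059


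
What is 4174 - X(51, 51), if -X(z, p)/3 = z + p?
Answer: 4480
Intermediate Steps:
X(z, p) = -3*p - 3*z (X(z, p) = -3*(z + p) = -3*(p + z) = -3*p - 3*z)
4174 - X(51, 51) = 4174 - (-3*51 - 3*51) = 4174 - (-153 - 153) = 4174 - 1*(-306) = 4174 + 306 = 4480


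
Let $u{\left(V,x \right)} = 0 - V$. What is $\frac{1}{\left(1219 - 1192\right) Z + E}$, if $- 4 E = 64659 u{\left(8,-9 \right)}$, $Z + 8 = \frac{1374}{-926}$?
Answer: $\frac{463}{59755677} \approx 7.7482 \cdot 10^{-6}$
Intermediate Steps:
$u{\left(V,x \right)} = - V$
$Z = - \frac{4391}{463}$ ($Z = -8 + \frac{1374}{-926} = -8 + 1374 \left(- \frac{1}{926}\right) = -8 - \frac{687}{463} = - \frac{4391}{463} \approx -9.4838$)
$E = 129318$ ($E = - \frac{64659 \left(\left(-1\right) 8\right)}{4} = - \frac{64659 \left(-8\right)}{4} = \left(- \frac{1}{4}\right) \left(-517272\right) = 129318$)
$\frac{1}{\left(1219 - 1192\right) Z + E} = \frac{1}{\left(1219 - 1192\right) \left(- \frac{4391}{463}\right) + 129318} = \frac{1}{27 \left(- \frac{4391}{463}\right) + 129318} = \frac{1}{- \frac{118557}{463} + 129318} = \frac{1}{\frac{59755677}{463}} = \frac{463}{59755677}$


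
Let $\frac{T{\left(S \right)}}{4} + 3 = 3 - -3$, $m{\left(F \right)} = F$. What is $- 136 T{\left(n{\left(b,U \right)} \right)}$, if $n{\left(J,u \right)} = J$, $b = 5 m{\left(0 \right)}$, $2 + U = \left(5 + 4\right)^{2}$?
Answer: $-1632$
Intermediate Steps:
$U = 79$ ($U = -2 + \left(5 + 4\right)^{2} = -2 + 9^{2} = -2 + 81 = 79$)
$b = 0$ ($b = 5 \cdot 0 = 0$)
$T{\left(S \right)} = 12$ ($T{\left(S \right)} = -12 + 4 \left(3 - -3\right) = -12 + 4 \left(3 + 3\right) = -12 + 4 \cdot 6 = -12 + 24 = 12$)
$- 136 T{\left(n{\left(b,U \right)} \right)} = \left(-136\right) 12 = -1632$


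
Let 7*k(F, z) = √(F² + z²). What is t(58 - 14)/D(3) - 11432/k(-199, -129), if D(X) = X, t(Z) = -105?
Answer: -35 - 40012*√56242/28121 ≈ -372.43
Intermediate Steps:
k(F, z) = √(F² + z²)/7
t(58 - 14)/D(3) - 11432/k(-199, -129) = -105/3 - 11432*7/√((-199)² + (-129)²) = -105*⅓ - 11432*7/√(39601 + 16641) = -35 - 11432*7*√56242/56242 = -35 - 40012*√56242/28121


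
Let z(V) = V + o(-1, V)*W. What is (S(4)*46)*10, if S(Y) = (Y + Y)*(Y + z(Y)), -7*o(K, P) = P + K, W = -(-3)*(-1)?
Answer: 239200/7 ≈ 34171.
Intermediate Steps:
W = -3 (W = -1*3 = -3)
o(K, P) = -K/7 - P/7 (o(K, P) = -(P + K)/7 = -(K + P)/7 = -K/7 - P/7)
z(V) = -3/7 + 10*V/7 (z(V) = V + (-⅐*(-1) - V/7)*(-3) = V + (⅐ - V/7)*(-3) = V + (-3/7 + 3*V/7) = -3/7 + 10*V/7)
S(Y) = 2*Y*(-3/7 + 17*Y/7) (S(Y) = (Y + Y)*(Y + (-3/7 + 10*Y/7)) = (2*Y)*(-3/7 + 17*Y/7) = 2*Y*(-3/7 + 17*Y/7))
(S(4)*46)*10 = (((2/7)*4*(-3 + 17*4))*46)*10 = (((2/7)*4*(-3 + 68))*46)*10 = (((2/7)*4*65)*46)*10 = ((520/7)*46)*10 = (23920/7)*10 = 239200/7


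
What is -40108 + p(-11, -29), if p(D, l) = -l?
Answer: -40079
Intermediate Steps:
-40108 + p(-11, -29) = -40108 - 1*(-29) = -40108 + 29 = -40079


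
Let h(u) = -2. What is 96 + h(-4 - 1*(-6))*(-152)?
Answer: 400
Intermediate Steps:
96 + h(-4 - 1*(-6))*(-152) = 96 - 2*(-152) = 96 + 304 = 400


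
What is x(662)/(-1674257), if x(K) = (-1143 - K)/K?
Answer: 1805/1108358134 ≈ 1.6285e-6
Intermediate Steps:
x(K) = (-1143 - K)/K
x(662)/(-1674257) = ((-1143 - 1*662)/662)/(-1674257) = ((-1143 - 662)/662)*(-1/1674257) = ((1/662)*(-1805))*(-1/1674257) = -1805/662*(-1/1674257) = 1805/1108358134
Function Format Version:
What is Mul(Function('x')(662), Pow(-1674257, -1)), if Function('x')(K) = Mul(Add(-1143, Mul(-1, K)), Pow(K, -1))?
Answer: Rational(1805, 1108358134) ≈ 1.6285e-6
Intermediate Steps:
Function('x')(K) = Mul(Pow(K, -1), Add(-1143, Mul(-1, K)))
Mul(Function('x')(662), Pow(-1674257, -1)) = Mul(Mul(Pow(662, -1), Add(-1143, Mul(-1, 662))), Pow(-1674257, -1)) = Mul(Mul(Rational(1, 662), Add(-1143, -662)), Rational(-1, 1674257)) = Mul(Mul(Rational(1, 662), -1805), Rational(-1, 1674257)) = Mul(Rational(-1805, 662), Rational(-1, 1674257)) = Rational(1805, 1108358134)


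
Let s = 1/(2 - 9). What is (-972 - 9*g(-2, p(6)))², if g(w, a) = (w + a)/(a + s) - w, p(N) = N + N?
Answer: 6855840000/6889 ≈ 9.9519e+5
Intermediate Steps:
s = -⅐ (s = 1/(-7) = -⅐ ≈ -0.14286)
p(N) = 2*N
g(w, a) = -w + (a + w)/(-⅐ + a) (g(w, a) = (w + a)/(a - ⅐) - w = (a + w)/(-⅐ + a) - w = -w + (a + w)/(-⅐ + a))
(-972 - 9*g(-2, p(6)))² = (-972 - 9*(7*(2*6) + 8*(-2) - 7*2*6*(-2))/(-1 + 7*(2*6)))² = (-972 - 9*(7*12 - 16 - 7*12*(-2))/(-1 + 7*12))² = (-972 - 9*(84 - 16 + 168)/(-1 + 84))² = (-972 - 9*236/83)² = (-972 - 2124/83)² = (-82800/83)² = 6855840000/6889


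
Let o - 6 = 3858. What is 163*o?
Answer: 629832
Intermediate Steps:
o = 3864 (o = 6 + 3858 = 3864)
163*o = 163*3864 = 629832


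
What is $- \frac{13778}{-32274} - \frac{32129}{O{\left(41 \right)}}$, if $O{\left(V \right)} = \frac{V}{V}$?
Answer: $- \frac{518458784}{16137} \approx -32129.0$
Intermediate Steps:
$O{\left(V \right)} = 1$
$- \frac{13778}{-32274} - \frac{32129}{O{\left(41 \right)}} = - \frac{13778}{-32274} - \frac{32129}{1} = \left(-13778\right) \left(- \frac{1}{32274}\right) - 32129 = \frac{6889}{16137} - 32129 = - \frac{518458784}{16137}$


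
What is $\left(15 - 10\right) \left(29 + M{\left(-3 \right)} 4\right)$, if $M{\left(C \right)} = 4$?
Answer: $225$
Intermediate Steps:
$\left(15 - 10\right) \left(29 + M{\left(-3 \right)} 4\right) = \left(15 - 10\right) \left(29 + 4 \cdot 4\right) = \left(15 - 10\right) \left(29 + 16\right) = 5 \cdot 45 = 225$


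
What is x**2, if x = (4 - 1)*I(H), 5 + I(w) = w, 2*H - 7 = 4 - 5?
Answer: 36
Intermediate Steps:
H = 3 (H = 7/2 + (4 - 5)/2 = 7/2 + (1/2)*(-1) = 7/2 - 1/2 = 3)
I(w) = -5 + w
x = -6 (x = (4 - 1)*(-5 + 3) = 3*(-2) = -6)
x**2 = (-6)**2 = 36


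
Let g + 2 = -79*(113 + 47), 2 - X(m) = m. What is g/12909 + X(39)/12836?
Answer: -54250115/55233308 ≈ -0.98220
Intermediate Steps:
X(m) = 2 - m
g = -12642 (g = -2 - 79*(113 + 47) = -2 - 79*160 = -2 - 12640 = -12642)
g/12909 + X(39)/12836 = -12642/12909 + (2 - 1*39)/12836 = -12642*1/12909 + (2 - 39)*(1/12836) = -4214/4303 - 37*1/12836 = -4214/4303 - 37/12836 = -54250115/55233308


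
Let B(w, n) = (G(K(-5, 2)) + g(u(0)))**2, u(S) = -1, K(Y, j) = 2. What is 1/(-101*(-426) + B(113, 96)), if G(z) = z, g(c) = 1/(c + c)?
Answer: 4/172113 ≈ 2.3241e-5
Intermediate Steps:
g(c) = 1/(2*c)
B(w, n) = 9/4 (B(w, n) = (2 + (1/2)/(-1))**2 = (2 + (1/2)*(-1))**2 = (2 - 1/2)**2 = (3/2)**2 = 9/4)
1/(-101*(-426) + B(113, 96)) = 1/(-101*(-426) + 9/4) = 1/(43026 + 9/4) = 1/(172113/4) = 4/172113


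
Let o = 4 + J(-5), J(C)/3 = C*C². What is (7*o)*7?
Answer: -18179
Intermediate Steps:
J(C) = 3*C³ (J(C) = 3*(C*C²) = 3*C³)
o = -371 (o = 4 + 3*(-5)³ = 4 + 3*(-125) = 4 - 375 = -371)
(7*o)*7 = (7*(-371))*7 = -2597*7 = -18179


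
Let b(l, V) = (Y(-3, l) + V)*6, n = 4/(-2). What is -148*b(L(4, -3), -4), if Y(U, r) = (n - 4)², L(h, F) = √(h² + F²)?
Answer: -28416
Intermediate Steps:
n = -2 (n = 4*(-½) = -2)
L(h, F) = √(F² + h²)
Y(U, r) = 36 (Y(U, r) = (-2 - 4)² = (-6)² = 36)
b(l, V) = 216 + 6*V (b(l, V) = (36 + V)*6 = 216 + 6*V)
-148*b(L(4, -3), -4) = -148*(216 + 6*(-4)) = -148*(216 - 24) = -148*192 = -28416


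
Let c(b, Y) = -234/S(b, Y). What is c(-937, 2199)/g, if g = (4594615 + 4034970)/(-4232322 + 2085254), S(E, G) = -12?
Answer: -41867826/8629585 ≈ -4.8517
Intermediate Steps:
c(b, Y) = 39/2 (c(b, Y) = -234/(-12) = -234*(-1/12) = 39/2)
g = -8629585/2147068 (g = 8629585/(-2147068) = 8629585*(-1/2147068) = -8629585/2147068 ≈ -4.0192)
c(-937, 2199)/g = 39/(2*(-8629585/2147068)) = (39/2)*(-2147068/8629585) = -41867826/8629585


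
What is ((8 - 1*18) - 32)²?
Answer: 1764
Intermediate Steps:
((8 - 1*18) - 32)² = ((8 - 18) - 32)² = (-10 - 32)² = (-42)² = 1764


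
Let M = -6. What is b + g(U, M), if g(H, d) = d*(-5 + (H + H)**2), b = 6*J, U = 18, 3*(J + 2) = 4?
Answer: -7750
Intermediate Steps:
J = -2/3 (J = -2 + (1/3)*4 = -2 + 4/3 = -2/3 ≈ -0.66667)
b = -4 (b = 6*(-2/3) = -4)
g(H, d) = d*(-5 + 4*H**2) (g(H, d) = d*(-5 + (2*H)**2) = d*(-5 + 4*H**2))
b + g(U, M) = -4 - 6*(-5 + 4*18**2) = -4 - 6*(-5 + 4*324) = -4 - 6*(-5 + 1296) = -4 - 6*1291 = -4 - 7746 = -7750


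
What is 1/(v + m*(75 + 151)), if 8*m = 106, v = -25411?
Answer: -2/44833 ≈ -4.4610e-5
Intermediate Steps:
m = 53/4 (m = (⅛)*106 = 53/4 ≈ 13.250)
1/(v + m*(75 + 151)) = 1/(-25411 + 53*(75 + 151)/4) = 1/(-25411 + (53/4)*226) = 1/(-25411 + 5989/2) = 1/(-44833/2) = -2/44833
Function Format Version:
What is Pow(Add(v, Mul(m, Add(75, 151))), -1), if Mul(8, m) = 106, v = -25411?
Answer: Rational(-2, 44833) ≈ -4.4610e-5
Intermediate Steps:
m = Rational(53, 4) (m = Mul(Rational(1, 8), 106) = Rational(53, 4) ≈ 13.250)
Pow(Add(v, Mul(m, Add(75, 151))), -1) = Pow(Add(-25411, Mul(Rational(53, 4), Add(75, 151))), -1) = Pow(Add(-25411, Mul(Rational(53, 4), 226)), -1) = Pow(Add(-25411, Rational(5989, 2)), -1) = Pow(Rational(-44833, 2), -1) = Rational(-2, 44833)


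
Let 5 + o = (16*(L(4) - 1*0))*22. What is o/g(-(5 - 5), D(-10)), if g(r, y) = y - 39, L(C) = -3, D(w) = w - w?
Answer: 1061/39 ≈ 27.205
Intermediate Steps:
D(w) = 0
o = -1061 (o = -5 + (16*(-3 - 1*0))*22 = -5 + (16*(-3 + 0))*22 = -5 + (16*(-3))*22 = -5 - 48*22 = -5 - 1056 = -1061)
g(r, y) = -39 + y
o/g(-(5 - 5), D(-10)) = -1061/(-39 + 0) = -1061/(-39) = -1061*(-1/39) = 1061/39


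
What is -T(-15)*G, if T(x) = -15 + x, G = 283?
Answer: 8490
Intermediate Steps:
-T(-15)*G = -(-15 - 15)*283 = -(-30)*283 = -1*(-8490) = 8490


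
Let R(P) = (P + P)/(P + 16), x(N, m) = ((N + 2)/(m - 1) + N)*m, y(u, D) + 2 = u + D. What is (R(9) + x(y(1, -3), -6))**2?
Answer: 16208676/30625 ≈ 529.26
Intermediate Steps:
y(u, D) = -2 + D + u (y(u, D) = -2 + (u + D) = -2 + (D + u) = -2 + D + u)
x(N, m) = m*(N + (2 + N)/(-1 + m)) (x(N, m) = ((2 + N)/(-1 + m) + N)*m = (N + (2 + N)/(-1 + m))*m = m*(N + (2 + N)/(-1 + m)))
R(P) = 2*P/(16 + P) (R(P) = (2*P)/(16 + P) = 2*P/(16 + P))
(R(9) + x(y(1, -3), -6))**2 = (2*9/(16 + 9) - 6*(2 + (-2 - 3 + 1)*(-6))/(-1 - 6))**2 = (2*9/25 - 6*(2 - 4*(-6))/(-7))**2 = (2*9*(1/25) - 6*(-1/7)*(2 + 24))**2 = (18/25 - 6*(-1/7)*26)**2 = (18/25 + 156/7)**2 = (4026/175)**2 = 16208676/30625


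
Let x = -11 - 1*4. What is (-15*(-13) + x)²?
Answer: 32400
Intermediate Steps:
x = -15 (x = -11 - 4 = -15)
(-15*(-13) + x)² = (-15*(-13) - 15)² = (195 - 15)² = 180² = 32400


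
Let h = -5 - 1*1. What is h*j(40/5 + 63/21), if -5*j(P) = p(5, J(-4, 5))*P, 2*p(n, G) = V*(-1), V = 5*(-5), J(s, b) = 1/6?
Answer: 165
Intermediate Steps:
J(s, b) = ⅙
V = -25
p(n, G) = 25/2 (p(n, G) = (-25*(-1))/2 = (½)*25 = 25/2)
j(P) = -5*P/2
h = -6 (h = -5 - 1 = -6)
h*j(40/5 + 63/21) = -(-15)*(40/5 + 63/21) = -(-15)*(40*(⅕) + 63*(1/21)) = -(-15)*(8 + 3) = -(-15)*11 = -6*(-55/2) = 165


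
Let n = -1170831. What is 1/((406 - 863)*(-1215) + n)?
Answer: -1/615576 ≈ -1.6245e-6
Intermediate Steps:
1/((406 - 863)*(-1215) + n) = 1/((406 - 863)*(-1215) - 1170831) = 1/(-457*(-1215) - 1170831) = 1/(555255 - 1170831) = 1/(-615576) = -1/615576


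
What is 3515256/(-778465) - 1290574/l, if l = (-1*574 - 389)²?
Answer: -4264606130374/721924308585 ≈ -5.9073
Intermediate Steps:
l = 927369 (l = (-574 - 389)² = (-963)² = 927369)
3515256/(-778465) - 1290574/l = 3515256/(-778465) - 1290574/927369 = 3515256*(-1/778465) - 1290574*1/927369 = -3515256/778465 - 1290574/927369 = -4264606130374/721924308585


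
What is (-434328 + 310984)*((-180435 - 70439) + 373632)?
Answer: -15141462752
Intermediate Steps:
(-434328 + 310984)*((-180435 - 70439) + 373632) = -123344*(-250874 + 373632) = -123344*122758 = -15141462752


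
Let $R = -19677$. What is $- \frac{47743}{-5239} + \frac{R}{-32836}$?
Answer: $\frac{1670776951}{172027804} \approx 9.7122$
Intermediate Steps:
$- \frac{47743}{-5239} + \frac{R}{-32836} = - \frac{47743}{-5239} - \frac{19677}{-32836} = \left(-47743\right) \left(- \frac{1}{5239}\right) - - \frac{19677}{32836} = \frac{47743}{5239} + \frac{19677}{32836} = \frac{1670776951}{172027804}$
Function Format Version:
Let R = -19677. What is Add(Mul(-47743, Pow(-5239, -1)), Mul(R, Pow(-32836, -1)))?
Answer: Rational(1670776951, 172027804) ≈ 9.7122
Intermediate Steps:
Add(Mul(-47743, Pow(-5239, -1)), Mul(R, Pow(-32836, -1))) = Add(Mul(-47743, Pow(-5239, -1)), Mul(-19677, Pow(-32836, -1))) = Add(Mul(-47743, Rational(-1, 5239)), Mul(-19677, Rational(-1, 32836))) = Add(Rational(47743, 5239), Rational(19677, 32836)) = Rational(1670776951, 172027804)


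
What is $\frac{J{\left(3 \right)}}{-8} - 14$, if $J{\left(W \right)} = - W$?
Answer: $- \frac{109}{8} \approx -13.625$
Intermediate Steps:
$\frac{J{\left(3 \right)}}{-8} - 14 = \frac{\left(-1\right) 3}{-8} - 14 = \left(-3\right) \left(- \frac{1}{8}\right) - 14 = \frac{3}{8} - 14 = - \frac{109}{8}$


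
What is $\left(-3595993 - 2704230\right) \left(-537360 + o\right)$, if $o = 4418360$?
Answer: $-24451165463000$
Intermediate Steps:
$\left(-3595993 - 2704230\right) \left(-537360 + o\right) = \left(-3595993 - 2704230\right) \left(-537360 + 4418360\right) = \left(-6300223\right) 3881000 = -24451165463000$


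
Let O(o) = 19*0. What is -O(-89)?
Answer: 0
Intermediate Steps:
O(o) = 0
-O(-89) = -1*0 = 0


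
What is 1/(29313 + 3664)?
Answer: 1/32977 ≈ 3.0324e-5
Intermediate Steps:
1/(29313 + 3664) = 1/32977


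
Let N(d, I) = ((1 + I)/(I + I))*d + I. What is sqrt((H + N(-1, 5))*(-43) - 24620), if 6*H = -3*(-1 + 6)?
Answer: I*sqrt(2470170)/10 ≈ 157.17*I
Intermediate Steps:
H = -5/2 (H = (-3*(-1 + 6))/6 = (-3*5)/6 = (1/6)*(-15) = -5/2 ≈ -2.5000)
N(d, I) = I + d*(1 + I)/(2*I) (N(d, I) = ((1 + I)/((2*I)))*d + I = ((1 + I)*(1/(2*I)))*d + I = ((1 + I)/(2*I))*d + I = d*(1 + I)/(2*I) + I = I + d*(1 + I)/(2*I))
sqrt((H + N(-1, 5))*(-43) - 24620) = sqrt((-5/2 + (5 + (1/2)*(-1) + (1/2)*(-1)/5))*(-43) - 24620) = sqrt((-5/2 + (5 - 1/2 + (1/2)*(-1)*(1/5)))*(-43) - 24620) = sqrt((-5/2 + (5 - 1/2 - 1/10))*(-43) - 24620) = sqrt((-5/2 + 22/5)*(-43) - 24620) = sqrt((19/10)*(-43) - 24620) = sqrt(-817/10 - 24620) = sqrt(-247017/10) = I*sqrt(2470170)/10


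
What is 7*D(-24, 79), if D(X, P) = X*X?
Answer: 4032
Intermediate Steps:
D(X, P) = X²
7*D(-24, 79) = 7*(-24)² = 7*576 = 4032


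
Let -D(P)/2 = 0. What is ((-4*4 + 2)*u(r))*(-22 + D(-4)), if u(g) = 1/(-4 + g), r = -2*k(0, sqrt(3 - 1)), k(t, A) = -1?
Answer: -154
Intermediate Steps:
D(P) = 0 (D(P) = -2*0 = 0)
r = 2 (r = -2*(-1) = 2)
((-4*4 + 2)*u(r))*(-22 + D(-4)) = ((-4*4 + 2)/(-4 + 2))*(-22 + 0) = ((-16 + 2)/(-2))*(-22) = -14*(-1/2)*(-22) = 7*(-22) = -154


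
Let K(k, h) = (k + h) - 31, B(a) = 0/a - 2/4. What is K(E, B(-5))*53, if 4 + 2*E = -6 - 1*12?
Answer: -4505/2 ≈ -2252.5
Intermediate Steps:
E = -11 (E = -2 + (-6 - 1*12)/2 = -2 + (-6 - 12)/2 = -2 + (1/2)*(-18) = -2 - 9 = -11)
B(a) = -1/2 (B(a) = 0 - 2*1/4 = 0 - 1/2 = -1/2)
K(k, h) = -31 + h + k (K(k, h) = (h + k) - 31 = -31 + h + k)
K(E, B(-5))*53 = (-31 - 1/2 - 11)*53 = -85/2*53 = -4505/2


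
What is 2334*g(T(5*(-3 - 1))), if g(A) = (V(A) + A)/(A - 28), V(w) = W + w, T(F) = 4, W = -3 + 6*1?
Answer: -4279/4 ≈ -1069.8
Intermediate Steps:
W = 3 (W = -3 + 6 = 3)
V(w) = 3 + w
g(A) = (3 + 2*A)/(-28 + A) (g(A) = ((3 + A) + A)/(A - 28) = (3 + 2*A)/(-28 + A))
2334*g(T(5*(-3 - 1))) = 2334*((3 + 2*4)/(-28 + 4)) = 2334*((3 + 8)/(-24)) = 2334*(-1/24*11) = 2334*(-11/24) = -4279/4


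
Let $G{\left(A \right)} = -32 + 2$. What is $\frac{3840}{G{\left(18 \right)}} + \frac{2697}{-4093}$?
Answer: $- \frac{526601}{4093} \approx -128.66$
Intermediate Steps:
$G{\left(A \right)} = -30$
$\frac{3840}{G{\left(18 \right)}} + \frac{2697}{-4093} = \frac{3840}{-30} + \frac{2697}{-4093} = 3840 \left(- \frac{1}{30}\right) + 2697 \left(- \frac{1}{4093}\right) = -128 - \frac{2697}{4093} = - \frac{526601}{4093}$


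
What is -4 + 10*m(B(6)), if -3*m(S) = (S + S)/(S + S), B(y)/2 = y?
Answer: -22/3 ≈ -7.3333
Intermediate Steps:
B(y) = 2*y
m(S) = -⅓ (m(S) = -(S + S)/(3*(S + S)) = -2*S/(3*(2*S)) = -2*S*1/(2*S)/3 = -⅓*1 = -⅓)
-4 + 10*m(B(6)) = -4 + 10*(-⅓) = -4 - 10/3 = -22/3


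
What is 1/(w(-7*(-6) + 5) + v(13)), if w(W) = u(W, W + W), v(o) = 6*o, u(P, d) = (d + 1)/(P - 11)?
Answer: 36/2903 ≈ 0.012401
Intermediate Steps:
u(P, d) = (1 + d)/(-11 + P)
w(W) = (1 + 2*W)/(-11 + W) (w(W) = (1 + (W + W))/(-11 + W) = (1 + 2*W)/(-11 + W))
1/(w(-7*(-6) + 5) + v(13)) = 1/((1 + 2*(-7*(-6) + 5))/(-11 + (-7*(-6) + 5)) + 6*13) = 1/((1 + 2*(42 + 5))/(-11 + (42 + 5)) + 78) = 1/((1 + 2*47)/(-11 + 47) + 78) = 1/((1 + 94)/36 + 78) = 1/((1/36)*95 + 78) = 1/(95/36 + 78) = 1/(2903/36) = 36/2903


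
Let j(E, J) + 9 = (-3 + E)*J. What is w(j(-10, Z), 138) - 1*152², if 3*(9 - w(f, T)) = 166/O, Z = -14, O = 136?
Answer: -4711463/204 ≈ -23095.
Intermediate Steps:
j(E, J) = -9 + J*(-3 + E) (j(E, J) = -9 + (-3 + E)*J = -9 + J*(-3 + E))
w(f, T) = 1753/204 (w(f, T) = 9 - 166/(3*136) = 9 - ⅓*83/68 = 9 - 83/204 = 1753/204)
w(j(-10, Z), 138) - 1*152² = 1753/204 - 1*152² = 1753/204 - 1*23104 = 1753/204 - 23104 = -4711463/204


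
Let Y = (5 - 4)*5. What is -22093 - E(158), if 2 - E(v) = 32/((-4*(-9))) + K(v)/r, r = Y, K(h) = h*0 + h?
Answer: -992813/45 ≈ -22063.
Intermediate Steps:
K(h) = h (K(h) = 0 + h = h)
Y = 5 (Y = 1*5 = 5)
r = 5
E(v) = 10/9 - v/5 (E(v) = 2 - (32/((-4*(-9))) + v/5) = 2 - (32/36 + v*(⅕)) = 2 - (32*(1/36) + v/5) = 2 - (8/9 + v/5) = 2 + (-8/9 - v/5) = 10/9 - v/5)
-22093 - E(158) = -22093 - (10/9 - ⅕*158) = -22093 - (10/9 - 158/5) = -22093 - 1*(-1372/45) = -22093 + 1372/45 = -992813/45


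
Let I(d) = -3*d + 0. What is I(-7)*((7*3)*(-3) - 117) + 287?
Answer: -3493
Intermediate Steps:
I(d) = -3*d
I(-7)*((7*3)*(-3) - 117) + 287 = (-3*(-7))*((7*3)*(-3) - 117) + 287 = 21*(21*(-3) - 117) + 287 = 21*(-63 - 117) + 287 = 21*(-180) + 287 = -3780 + 287 = -3493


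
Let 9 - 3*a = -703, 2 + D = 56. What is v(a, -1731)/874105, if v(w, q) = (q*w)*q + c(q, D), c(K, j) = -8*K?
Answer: 711150192/874105 ≈ 813.58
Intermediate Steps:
D = 54 (D = -2 + 56 = 54)
a = 712/3 (a = 3 - ⅓*(-703) = 3 + 703/3 = 712/3 ≈ 237.33)
v(w, q) = -8*q + w*q² (v(w, q) = (q*w)*q - 8*q = w*q² - 8*q = -8*q + w*q²)
v(a, -1731)/874105 = -1731*(-8 - 1731*712/3)/874105 = -1731*(-8 - 410824)*(1/874105) = -1731*(-410832)*(1/874105) = 711150192*(1/874105) = 711150192/874105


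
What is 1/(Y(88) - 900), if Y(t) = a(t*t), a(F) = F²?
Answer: 1/59968636 ≈ 1.6675e-8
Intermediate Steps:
Y(t) = t⁴ (Y(t) = (t*t)² = (t²)² = t⁴)
1/(Y(88) - 900) = 1/(88⁴ - 900) = 1/(59969536 - 900) = 1/59968636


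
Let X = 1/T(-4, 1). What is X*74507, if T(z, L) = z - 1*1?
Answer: -74507/5 ≈ -14901.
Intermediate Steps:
T(z, L) = -1 + z (T(z, L) = z - 1 = -1 + z)
X = -⅕ (X = 1/(-1 - 4) = 1/(-5) = -⅕ ≈ -0.20000)
X*74507 = -⅕*74507 = -74507/5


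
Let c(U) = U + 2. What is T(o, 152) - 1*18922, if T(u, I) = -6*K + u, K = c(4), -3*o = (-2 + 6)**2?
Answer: -56890/3 ≈ -18963.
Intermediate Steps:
o = -16/3 (o = -(-2 + 6)**2/3 = -1/3*4**2 = -1/3*16 = -16/3 ≈ -5.3333)
c(U) = 2 + U
K = 6 (K = 2 + 4 = 6)
T(u, I) = -36 + u (T(u, I) = -6*6 + u = -36 + u)
T(o, 152) - 1*18922 = (-36 - 16/3) - 1*18922 = -124/3 - 18922 = -56890/3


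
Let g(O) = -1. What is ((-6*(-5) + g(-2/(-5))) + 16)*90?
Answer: 4050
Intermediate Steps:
((-6*(-5) + g(-2/(-5))) + 16)*90 = ((-6*(-5) - 1) + 16)*90 = ((30 - 1) + 16)*90 = (29 + 16)*90 = 45*90 = 4050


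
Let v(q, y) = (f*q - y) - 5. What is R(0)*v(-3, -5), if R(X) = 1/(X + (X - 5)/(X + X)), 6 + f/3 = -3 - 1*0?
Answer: 0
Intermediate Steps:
f = -27 (f = -18 + 3*(-3 - 1*0) = -18 + 3*(-3 + 0) = -18 + 3*(-3) = -18 - 9 = -27)
v(q, y) = -5 - y - 27*q (v(q, y) = (-27*q - y) - 5 = (-y - 27*q) - 5 = -5 - y - 27*q)
R(X) = 1/(X + (-5 + X)/(2*X)) (R(X) = 1/(X + (-5 + X)/((2*X))) = 1/(X + (-5 + X)*(1/(2*X))) = 1/(X + (-5 + X)/(2*X)))
R(0)*v(-3, -5) = (2*0/(-5 + 0 + 2*0**2))*(-5 - 1*(-5) - 27*(-3)) = (2*0/(-5 + 0 + 2*0))*(-5 + 5 + 81) = (2*0/(-5 + 0 + 0))*81 = (2*0/(-5))*81 = (2*0*(-1/5))*81 = 0*81 = 0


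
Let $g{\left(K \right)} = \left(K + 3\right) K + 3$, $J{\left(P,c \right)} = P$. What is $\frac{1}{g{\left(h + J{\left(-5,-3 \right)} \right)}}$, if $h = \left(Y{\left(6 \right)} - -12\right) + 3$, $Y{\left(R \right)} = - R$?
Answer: $\frac{1}{31} \approx 0.032258$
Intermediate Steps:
$h = 9$ ($h = \left(\left(-1\right) 6 - -12\right) + 3 = \left(-6 + 12\right) + 3 = 6 + 3 = 9$)
$g{\left(K \right)} = 3 + K \left(3 + K\right)$ ($g{\left(K \right)} = \left(3 + K\right) K + 3 = K \left(3 + K\right) + 3 = 3 + K \left(3 + K\right)$)
$\frac{1}{g{\left(h + J{\left(-5,-3 \right)} \right)}} = \frac{1}{3 + \left(9 - 5\right)^{2} + 3 \left(9 - 5\right)} = \frac{1}{3 + 4^{2} + 3 \cdot 4} = \frac{1}{3 + 16 + 12} = \frac{1}{31}$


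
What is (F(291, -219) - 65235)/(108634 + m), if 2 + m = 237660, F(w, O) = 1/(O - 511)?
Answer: -47621551/252793160 ≈ -0.18838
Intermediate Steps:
F(w, O) = 1/(-511 + O)
m = 237658 (m = -2 + 237660 = 237658)
(F(291, -219) - 65235)/(108634 + m) = (1/(-511 - 219) - 65235)/(108634 + 237658) = (1/(-730) - 65235)/346292 = (-1/730 - 65235)*(1/346292) = -47621551/730*1/346292 = -47621551/252793160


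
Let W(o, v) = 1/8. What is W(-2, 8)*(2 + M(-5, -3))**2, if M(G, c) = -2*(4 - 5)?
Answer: 2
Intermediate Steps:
M(G, c) = 2 (M(G, c) = -2*(-1) = 2)
W(o, v) = 1/8
W(-2, 8)*(2 + M(-5, -3))**2 = (2 + 2)**2/8 = (1/8)*4**2 = (1/8)*16 = 2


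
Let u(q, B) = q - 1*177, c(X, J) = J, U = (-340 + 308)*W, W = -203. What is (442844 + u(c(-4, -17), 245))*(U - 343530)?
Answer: -149188100100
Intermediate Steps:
U = 6496 (U = (-340 + 308)*(-203) = -32*(-203) = 6496)
u(q, B) = -177 + q (u(q, B) = q - 177 = -177 + q)
(442844 + u(c(-4, -17), 245))*(U - 343530) = (442844 + (-177 - 17))*(6496 - 343530) = (442844 - 194)*(-337034) = 442650*(-337034) = -149188100100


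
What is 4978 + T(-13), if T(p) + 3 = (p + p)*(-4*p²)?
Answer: 22551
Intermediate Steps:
T(p) = -3 - 8*p³ (T(p) = -3 + (p + p)*(-4*p²) = -3 + (2*p)*(-4*p²) = -3 - 8*p³)
4978 + T(-13) = 4978 + (-3 - 8*(-13)³) = 4978 + (-3 - 8*(-2197)) = 4978 + (-3 + 17576) = 4978 + 17573 = 22551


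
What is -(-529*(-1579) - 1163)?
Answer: -834128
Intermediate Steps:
-(-529*(-1579) - 1163) = -(835291 - 1163) = -1*834128 = -834128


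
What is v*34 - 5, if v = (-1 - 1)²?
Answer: 131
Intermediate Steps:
v = 4 (v = (-2)² = 4)
v*34 - 5 = 4*34 - 5 = 136 - 5 = 131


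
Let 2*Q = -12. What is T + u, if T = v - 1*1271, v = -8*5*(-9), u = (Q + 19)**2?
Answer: -742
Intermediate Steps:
Q = -6 (Q = (1/2)*(-12) = -6)
u = 169 (u = (-6 + 19)**2 = 13**2 = 169)
v = 360 (v = -40*(-9) = 360)
T = -911 (T = 360 - 1*1271 = 360 - 1271 = -911)
T + u = -911 + 169 = -742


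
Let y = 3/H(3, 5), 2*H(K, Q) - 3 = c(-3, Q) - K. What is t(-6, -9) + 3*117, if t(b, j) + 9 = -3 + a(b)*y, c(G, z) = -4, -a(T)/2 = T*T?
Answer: 447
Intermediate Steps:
a(T) = -2*T² (a(T) = -2*T*T = -2*T²)
H(K, Q) = -½ - K/2 (H(K, Q) = 3/2 + (-4 - K)/2 = 3/2 + (-2 - K/2) = -½ - K/2)
y = -3/2 (y = 3/(-½ - ½*3) = 3/(-½ - 3/2) = 3/(-2) = 3*(-½) = -3/2 ≈ -1.5000)
t(b, j) = -12 + 3*b² (t(b, j) = -9 + (-3 - 2*b²*(-3/2)) = -9 + (-3 + 3*b²) = -12 + 3*b²)
t(-6, -9) + 3*117 = (-12 + 3*(-6)²) + 3*117 = (-12 + 3*36) + 351 = (-12 + 108) + 351 = 96 + 351 = 447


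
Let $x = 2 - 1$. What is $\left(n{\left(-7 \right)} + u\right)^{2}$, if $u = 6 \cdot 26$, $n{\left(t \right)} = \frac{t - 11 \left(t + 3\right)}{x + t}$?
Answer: $\frac{808201}{36} \approx 22450.0$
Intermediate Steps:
$x = 1$ ($x = 2 - 1 = 1$)
$n{\left(t \right)} = \frac{-33 - 10 t}{1 + t}$ ($n{\left(t \right)} = \frac{t - 11 \left(t + 3\right)}{1 + t} = \frac{t - 11 \left(3 + t\right)}{1 + t} = \frac{t - \left(33 + 11 t\right)}{1 + t} = \frac{-33 - 10 t}{1 + t}$)
$u = 156$
$\left(n{\left(-7 \right)} + u\right)^{2} = \left(\frac{-33 - -70}{1 - 7} + 156\right)^{2} = \left(\frac{-33 + 70}{-6} + 156\right)^{2} = \left(\left(- \frac{1}{6}\right) 37 + 156\right)^{2} = \left(- \frac{37}{6} + 156\right)^{2} = \left(\frac{899}{6}\right)^{2} = \frac{808201}{36}$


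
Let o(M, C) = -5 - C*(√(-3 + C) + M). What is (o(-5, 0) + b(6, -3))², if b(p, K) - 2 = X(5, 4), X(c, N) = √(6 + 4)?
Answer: (3 - √10)² ≈ 0.026334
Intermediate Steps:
X(c, N) = √10
b(p, K) = 2 + √10
o(M, C) = -5 - C*(M + √(-3 + C))
(o(-5, 0) + b(6, -3))² = ((-5 - 1*0*(-5) - 1*0*√(-3 + 0)) + (2 + √10))² = ((-5 + 0 - 1*0*√(-3)) + (2 + √10))² = ((-5 + 0 - 1*0*I*√3) + (2 + √10))² = ((-5 + 0 + 0) + (2 + √10))² = (-5 + (2 + √10))² = (-3 + √10)²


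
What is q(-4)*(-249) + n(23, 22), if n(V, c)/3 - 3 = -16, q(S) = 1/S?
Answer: 93/4 ≈ 23.250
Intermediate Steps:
n(V, c) = -39 (n(V, c) = 9 + 3*(-16) = 9 - 48 = -39)
q(-4)*(-249) + n(23, 22) = -249/(-4) - 39 = -¼*(-249) - 39 = 249/4 - 39 = 93/4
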